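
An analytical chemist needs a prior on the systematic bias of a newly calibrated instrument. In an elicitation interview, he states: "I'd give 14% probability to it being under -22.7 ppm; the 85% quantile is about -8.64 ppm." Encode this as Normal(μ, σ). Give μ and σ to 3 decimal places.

The p-quantile of Normal(μ,σ) is μ + z_p·σ, with z_{0.14} = -1.08 and z_{0.85} = 1.036.
Eliminate σ: μ = (z₂·x₁ − z₁·x₂)/(z₂ − z₁) = (1.036·-22.7 − (-1.08)·-8.64)/2.117 = -15.524.
Then σ = (x₂ − x₁)/(z₂ − z₁) = (-8.64 − -22.7)/2.117 = 6.642.

μ = -15.524, σ = 6.642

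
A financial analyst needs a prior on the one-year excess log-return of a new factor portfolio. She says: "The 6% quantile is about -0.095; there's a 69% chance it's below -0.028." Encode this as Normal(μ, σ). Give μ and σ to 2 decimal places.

μ = -0.04, σ = 0.03

For Normal(μ,σ), the p-quantile is μ + z_p·σ. Here z_{0.06} = -1.555, z_{0.69} = 0.4959.
So -0.095 = μ − 1.555σ and -0.028 = μ + 0.4959σ.
Subtracting: σ = (-0.028 − -0.095)/(0.4959 − (-1.555)) = 0.03.
Then μ = -0.095 − (-1.555)·0.03 = -0.04.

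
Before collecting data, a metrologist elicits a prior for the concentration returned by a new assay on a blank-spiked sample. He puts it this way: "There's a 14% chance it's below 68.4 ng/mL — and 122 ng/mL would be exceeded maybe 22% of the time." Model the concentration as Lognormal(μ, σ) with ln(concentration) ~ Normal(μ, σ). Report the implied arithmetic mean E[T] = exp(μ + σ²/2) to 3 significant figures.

If T ~ Lognormal(μ,σ) then ln T ~ Normal(μ,σ), so the p-quantile of ln T is μ + z_p·σ.
ln(68.4) = 4.225 and ln(122) = 4.804; z_{0.14} = -1.08, z_{0.78} = 0.7722.
σ = (4.804 − 4.225)/(0.7722 − (-1.08)) = 0.312.
μ = 4.225 − (-1.08)·0.312 = 4.563.
E[T] = exp(μ + σ²/2) = exp(4.563 + 0.0488) = 101 ng/mL.

E[T] ≈ 101 ng/mL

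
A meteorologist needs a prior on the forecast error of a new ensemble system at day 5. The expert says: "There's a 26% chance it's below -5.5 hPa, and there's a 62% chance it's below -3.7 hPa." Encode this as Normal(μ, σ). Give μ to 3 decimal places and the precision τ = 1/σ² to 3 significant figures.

μ = -4.280, τ = 0.278

The p-quantile of Normal(μ,σ) is μ + z_p·σ, with z_{0.26} = -0.6433 and z_{0.62} = 0.3055.
Eliminate σ: μ = (z₂·x₁ − z₁·x₂)/(z₂ − z₁) = (0.3055·-5.5 − (-0.6433)·-3.7)/0.9488 = -4.280.
Then σ = (x₂ − x₁)/(z₂ − z₁) = (-3.7 − -5.5)/0.9488 = 1.897.
Precision τ = 1/σ² = 1/1.897² = 0.278.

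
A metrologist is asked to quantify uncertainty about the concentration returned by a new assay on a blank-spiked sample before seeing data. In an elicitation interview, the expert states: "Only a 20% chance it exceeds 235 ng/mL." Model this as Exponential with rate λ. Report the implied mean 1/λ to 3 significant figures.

P(T > 235.0) = e^(−λ·235.0) = 0.2, so λ = −ln(0.2)/235.0 = 0.00685.
Mean = 1/λ = 146 ng/mL.

mean ≈ 146 ng/mL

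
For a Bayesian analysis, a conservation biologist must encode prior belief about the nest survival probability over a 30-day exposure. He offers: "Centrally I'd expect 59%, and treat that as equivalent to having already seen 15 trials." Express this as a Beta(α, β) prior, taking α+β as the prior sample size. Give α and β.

Under the effective-sample-size interpretation, Beta(α, β) has prior mean α/(α+β) and prior sample size α+β.
So α+β = 15 and α/(α+β) = 0.59, giving α = 0.59·15 = 8.85 and β = 15 − 8.85 = 6.15.

α = 8.85, β = 6.15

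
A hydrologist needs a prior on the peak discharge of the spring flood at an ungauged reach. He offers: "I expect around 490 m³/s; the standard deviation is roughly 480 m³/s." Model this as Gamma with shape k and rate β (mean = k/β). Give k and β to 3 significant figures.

For Gamma(k, rate β): mean = k/β, variance = k/β², so CV = 1/√k.
CV = SD/mean = 480/490 = 0.9796, hence k = 1/CV² = 1.04.
Then β = k/mean = 1.04/490 = 0.00213.

k ≈ 1.04, β ≈ 0.00213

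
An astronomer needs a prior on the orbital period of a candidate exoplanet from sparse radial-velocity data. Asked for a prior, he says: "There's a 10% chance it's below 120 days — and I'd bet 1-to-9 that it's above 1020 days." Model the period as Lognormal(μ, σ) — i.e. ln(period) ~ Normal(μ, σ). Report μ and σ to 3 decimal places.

μ ≈ 5.858, σ ≈ 0.835

If T ~ Lognormal(μ,σ) then ln T ~ Normal(μ,σ), so the p-quantile of ln T is μ + z_p·σ.
ln(120) = 4.787 and ln(1020) = 6.928; z_{0.1} = -1.282, z_{0.9} = 1.282.
σ = (6.928 − 4.787)/(1.282 − (-1.282)) = 0.835.
μ = 4.787 − (-1.282)·0.835 = 5.858.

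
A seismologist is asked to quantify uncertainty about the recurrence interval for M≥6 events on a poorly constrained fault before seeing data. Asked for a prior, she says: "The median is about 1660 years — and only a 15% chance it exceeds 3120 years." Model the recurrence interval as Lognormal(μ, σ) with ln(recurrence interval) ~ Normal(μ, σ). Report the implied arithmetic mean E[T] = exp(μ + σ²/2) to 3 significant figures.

If T ~ Lognormal(μ,σ) then ln T ~ Normal(μ,σ), so the p-quantile of ln T is μ + z_p·σ.
ln(1660) = 7.415 and ln(3120) = 8.046; z_{0.5} = 0, z_{0.85} = 1.036.
σ = (8.046 − 7.415)/(1.036 − (0)) = 0.609.
μ = 7.415 − (0)·0.609 = 7.415.
E[T] = exp(μ + σ²/2) = exp(7.415 + 0.1853) = 2000 years.

E[T] ≈ 2000 years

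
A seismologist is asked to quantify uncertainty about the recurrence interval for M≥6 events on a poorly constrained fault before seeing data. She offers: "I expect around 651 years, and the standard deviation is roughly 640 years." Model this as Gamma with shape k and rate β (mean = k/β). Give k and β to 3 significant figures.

For Gamma(k, rate β): mean = k/β, variance = k/β², so CV = 1/√k.
CV = SD/mean = 640/651 = 0.9831, hence k = 1/CV² = 1.03.
Then β = k/mean = 1.03/651 = 0.00159.

k ≈ 1.03, β ≈ 0.00159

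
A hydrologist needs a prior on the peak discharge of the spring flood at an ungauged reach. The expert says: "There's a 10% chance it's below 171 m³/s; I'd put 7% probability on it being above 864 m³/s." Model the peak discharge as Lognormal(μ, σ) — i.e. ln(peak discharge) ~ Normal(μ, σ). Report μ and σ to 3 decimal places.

μ ≈ 5.895, σ ≈ 0.587

If T ~ Lognormal(μ,σ) then ln T ~ Normal(μ,σ), so the p-quantile of ln T is μ + z_p·σ.
ln(171) = 5.142 and ln(864) = 6.762; z_{0.1} = -1.282, z_{0.93} = 1.476.
σ = (6.762 − 5.142)/(1.476 − (-1.282)) = 0.587.
μ = 5.142 − (-1.282)·0.587 = 5.895.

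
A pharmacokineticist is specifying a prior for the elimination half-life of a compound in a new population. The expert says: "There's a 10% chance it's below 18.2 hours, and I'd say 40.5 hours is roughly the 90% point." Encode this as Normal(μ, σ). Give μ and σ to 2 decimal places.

μ = 29.35, σ = 8.70

For Normal(μ,σ), the p-quantile is μ + z_p·σ. Here z_{0.1} = -1.282, z_{0.9} = 1.282.
So 18.2 = μ − 1.282σ and 40.5 = μ + 1.282σ.
Subtracting: σ = (40.5 − 18.2)/(1.282 − (-1.282)) = 8.70.
Then μ = 18.2 − (-1.282)·8.70 = 29.35.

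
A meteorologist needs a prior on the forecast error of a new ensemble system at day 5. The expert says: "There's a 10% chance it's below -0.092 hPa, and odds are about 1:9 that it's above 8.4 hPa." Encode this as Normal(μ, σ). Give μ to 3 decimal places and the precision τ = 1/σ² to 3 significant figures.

The p-quantile of Normal(μ,σ) is μ + z_p·σ, with z_{0.1} = -1.282 and z_{0.9} = 1.282.
Eliminate σ: μ = (z₂·x₁ − z₁·x₂)/(z₂ − z₁) = (1.282·-0.092 − (-1.282)·8.4)/2.563 = 4.154.
Then σ = (x₂ − x₁)/(z₂ − z₁) = (8.4 − -0.092)/2.563 = 3.313.
Precision τ = 1/σ² = 1/3.313² = 0.0911.

μ = 4.154, τ = 0.0911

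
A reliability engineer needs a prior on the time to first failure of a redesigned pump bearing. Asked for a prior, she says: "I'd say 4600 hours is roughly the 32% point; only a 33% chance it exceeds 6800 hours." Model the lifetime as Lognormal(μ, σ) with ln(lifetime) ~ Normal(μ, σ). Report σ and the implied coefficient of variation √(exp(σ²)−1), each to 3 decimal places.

σ ≈ 0.431, CV ≈ 0.451

If T ~ Lognormal(μ,σ) then ln T ~ Normal(μ,σ), so the p-quantile of ln T is μ + z_p·σ.
ln(4600) = 8.434 and ln(6800) = 8.825; z_{0.32} = -0.4677, z_{0.67} = 0.4399.
σ = (8.825 − 8.434)/(0.4399 − (-0.4677)) = 0.431.
μ = 8.434 − (-0.4677)·0.431 = 8.635.
CV = √(exp(σ²)−1) = √(exp(0.1855)−1) = 0.451.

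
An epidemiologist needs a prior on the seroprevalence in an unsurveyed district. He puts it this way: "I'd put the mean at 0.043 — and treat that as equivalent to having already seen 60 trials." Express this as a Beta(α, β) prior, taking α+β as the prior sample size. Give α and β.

Under the effective-sample-size interpretation, Beta(α, β) has prior mean α/(α+β) and prior sample size α+β.
So α+β = 60 and α/(α+β) = 0.043, giving α = 0.043·60 = 2.58 and β = 60 − 2.58 = 57.42.

α = 2.58, β = 57.42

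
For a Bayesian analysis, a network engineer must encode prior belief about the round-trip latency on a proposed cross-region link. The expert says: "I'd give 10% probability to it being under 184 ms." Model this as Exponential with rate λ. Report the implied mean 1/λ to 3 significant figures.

mean ≈ 1750 ms

P(T < 184.0) = 1 − e^(−λ·184.0) = 0.1, so λ = −ln(1−0.1)/184.0 = −ln(0.9)/184.0 = 0.000573.
Mean = 1/λ = 1750 ms.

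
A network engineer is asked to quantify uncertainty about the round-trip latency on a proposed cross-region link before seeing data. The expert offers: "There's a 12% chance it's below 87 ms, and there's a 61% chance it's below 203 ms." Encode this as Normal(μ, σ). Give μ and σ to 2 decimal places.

μ = 180.72, σ = 79.76

The p-quantile of Normal(μ,σ) is μ + z_p·σ, with z_{0.12} = -1.175 and z_{0.61} = 0.2793.
Eliminate σ: μ = (z₂·x₁ − z₁·x₂)/(z₂ − z₁) = (0.2793·87 − (-1.175)·203)/1.454 = 180.72.
Then σ = (x₂ − x₁)/(z₂ − z₁) = (203 − 87)/1.454 = 79.76.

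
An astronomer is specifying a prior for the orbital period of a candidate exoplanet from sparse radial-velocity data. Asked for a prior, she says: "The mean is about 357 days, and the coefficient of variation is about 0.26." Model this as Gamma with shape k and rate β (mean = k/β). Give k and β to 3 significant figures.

For Gamma(k, rate β): mean = k/β, variance = k/β², so CV = 1/√k.
CV = 0.26, hence k = 1/CV² = 14.8.
Then β = k/mean = 14.8/357 = 0.0414.

k ≈ 14.8, β ≈ 0.0414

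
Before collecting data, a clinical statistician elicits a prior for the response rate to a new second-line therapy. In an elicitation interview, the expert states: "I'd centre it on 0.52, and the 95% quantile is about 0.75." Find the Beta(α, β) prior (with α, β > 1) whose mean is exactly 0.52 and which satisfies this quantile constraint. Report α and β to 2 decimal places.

α ≈ 6.04, β ≈ 5.57

With mean 0.52 fixed, write α = 0.52s, β = 0.48s where s = α+β.
Need P(θ < 0.75) = 0.95 under Beta(0.52s, 0.48s). Normal approximation: (q−m)/√(m(1−m)/s) ≈ z_{0.95} = 1.64, so s ≈ 0.52·0.48·(1.64)²/(0.75−0.52)² = 12.8.
At s = 12.8: P(θ<0.75) ≈ 0.958. Adjusting to match 0.95 gives s ≈ 11.61.
So α = 0.52·11.61 ≈ 6.04, β = 0.48·11.61 ≈ 5.57.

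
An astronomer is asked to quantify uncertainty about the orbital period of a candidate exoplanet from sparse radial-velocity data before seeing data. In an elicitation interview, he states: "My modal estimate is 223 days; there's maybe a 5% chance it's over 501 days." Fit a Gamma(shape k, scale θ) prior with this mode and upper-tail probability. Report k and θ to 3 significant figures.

Gamma(k,θ) with k>1 has mode (k−1)θ, so θ = 223/(k−1).
Need P(X < 501) = 0.95 with θ tied to k this way. Start at k = 2, θ = 223: P(X<501) ≈ 0.657.
Too low — raise k to concentrate. Iterating converges to k ≈ 5.19.
Then θ = 223/(5.19−1) ≈ 53.2.

k ≈ 5.19, θ ≈ 53.2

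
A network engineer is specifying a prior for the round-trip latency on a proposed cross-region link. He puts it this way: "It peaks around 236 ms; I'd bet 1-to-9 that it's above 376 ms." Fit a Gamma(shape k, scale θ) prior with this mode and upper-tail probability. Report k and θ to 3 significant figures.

k ≈ 9.66, θ ≈ 27.3

Gamma(k,θ) with k>1 has mode (k−1)θ, so θ = 236/(k−1).
Need P(X < 376) = 0.9 with θ tied to k this way. Start at k = 2, θ = 236: P(X<376) ≈ 0.473.
Too low — raise k to concentrate. Iterating converges to k ≈ 9.66.
Then θ = 236/(9.66−1) ≈ 27.3.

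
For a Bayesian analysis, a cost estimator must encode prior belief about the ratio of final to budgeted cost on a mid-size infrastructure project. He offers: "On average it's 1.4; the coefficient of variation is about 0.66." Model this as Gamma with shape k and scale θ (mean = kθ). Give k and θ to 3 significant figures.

For Gamma(k, scale θ): mean = kθ, variance = kθ², so CV = 1/√k.
CV = 0.66, hence k = 1/CV² = 2.3.
Then θ = mean/k = 1.4/2.3 = 0.61.

k ≈ 2.3, θ ≈ 0.61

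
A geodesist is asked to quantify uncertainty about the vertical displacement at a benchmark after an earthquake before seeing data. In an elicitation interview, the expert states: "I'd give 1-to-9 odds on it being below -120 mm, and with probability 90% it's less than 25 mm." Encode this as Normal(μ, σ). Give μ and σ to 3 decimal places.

The p-quantile of Normal(μ,σ) is μ + z_p·σ, with z_{0.1} = -1.282 and z_{0.9} = 1.282.
Eliminate σ: μ = (z₂·x₁ − z₁·x₂)/(z₂ − z₁) = (1.282·-120 − (-1.282)·25)/2.563 = -47.500.
Then σ = (x₂ − x₁)/(z₂ − z₁) = (25 − -120)/2.563 = 56.572.

μ = -47.500, σ = 56.572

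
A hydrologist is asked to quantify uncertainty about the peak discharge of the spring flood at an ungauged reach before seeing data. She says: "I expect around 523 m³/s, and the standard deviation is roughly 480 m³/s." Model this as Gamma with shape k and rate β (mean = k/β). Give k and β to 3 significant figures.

For Gamma(k, rate β): mean = k/β, variance = k/β², so CV = 1/√k.
CV = SD/mean = 480/523 = 0.9178, hence k = 1/CV² = 1.19.
Then β = k/mean = 1.19/523 = 0.00227.

k ≈ 1.19, β ≈ 0.00227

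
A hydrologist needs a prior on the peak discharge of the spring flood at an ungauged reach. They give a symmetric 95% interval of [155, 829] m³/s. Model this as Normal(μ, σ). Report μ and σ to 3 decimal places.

A symmetric 95% interval runs μ ± z·σ with z = 1.96.
Half-width = 337, so σ = 337/1.96 = 171.942.
μ is the interval midpoint, 492.000.

μ = 492.000, σ = 171.942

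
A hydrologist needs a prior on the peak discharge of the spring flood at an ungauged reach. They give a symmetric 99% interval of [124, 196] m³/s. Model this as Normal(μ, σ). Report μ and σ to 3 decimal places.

μ = 160.000, σ = 13.976

A symmetric 99% interval runs μ ± z·σ with z = 2.576.
Half-width = 36, so σ = 36/2.576 = 13.976.
μ is the interval midpoint, 160.000.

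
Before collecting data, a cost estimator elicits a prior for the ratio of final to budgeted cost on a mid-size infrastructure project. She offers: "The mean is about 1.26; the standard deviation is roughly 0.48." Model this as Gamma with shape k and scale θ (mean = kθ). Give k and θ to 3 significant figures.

k ≈ 6.89, θ ≈ 0.183

For Gamma(k, scale θ): mean = kθ, variance = kθ², so CV = 1/√k.
CV = SD/mean = 0.48/1.26 = 0.381, hence k = 1/CV² = 6.89.
Then θ = mean/k = 1.26/6.89 = 0.183.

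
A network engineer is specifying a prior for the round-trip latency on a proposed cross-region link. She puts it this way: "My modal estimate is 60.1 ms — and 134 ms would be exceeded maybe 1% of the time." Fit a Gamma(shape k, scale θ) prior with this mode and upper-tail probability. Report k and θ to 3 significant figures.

Gamma(k,θ) with k>1 has mode (k−1)θ, so θ = 60.1/(k−1).
Need P(X < 134) = 0.99 with θ tied to k this way. Start at k = 2, θ = 60.1: P(X<134) ≈ 0.653.
Too low — raise k to concentrate. Iterating converges to k ≈ 8.48.
Then θ = 60.1/(8.48−1) ≈ 8.04.

k ≈ 8.48, θ ≈ 8.04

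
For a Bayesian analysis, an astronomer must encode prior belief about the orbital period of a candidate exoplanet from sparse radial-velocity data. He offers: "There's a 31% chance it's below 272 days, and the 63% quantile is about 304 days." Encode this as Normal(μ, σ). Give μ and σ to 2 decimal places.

For Normal(μ,σ), the p-quantile is μ + z_p·σ. Here z_{0.31} = -0.4959, z_{0.63} = 0.3319.
So 272 = μ − 0.4959σ and 304 = μ + 0.3319σ.
Subtracting: σ = (304 − 272)/(0.3319 − (-0.4959)) = 38.66.
Then μ = 272 − (-0.4959)·38.66 = 291.17.

μ = 291.17, σ = 38.66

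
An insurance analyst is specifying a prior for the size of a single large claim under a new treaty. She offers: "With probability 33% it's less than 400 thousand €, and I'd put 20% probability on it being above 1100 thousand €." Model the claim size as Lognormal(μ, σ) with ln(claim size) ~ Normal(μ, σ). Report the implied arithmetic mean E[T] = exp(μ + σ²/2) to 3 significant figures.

If T ~ Lognormal(μ,σ) then ln T ~ Normal(μ,σ), so the p-quantile of ln T is μ + z_p·σ.
ln(400) = 5.991 and ln(1100) = 7.003; z_{0.33} = -0.4399, z_{0.8} = 0.8416.
σ = (7.003 − 5.991)/(0.8416 − (-0.4399)) = 0.789.
μ = 5.991 − (-0.4399)·0.789 = 6.339.
E[T] = exp(μ + σ²/2) = exp(6.339 + 0.3116) = 773 thousand €.

E[T] ≈ 773 thousand €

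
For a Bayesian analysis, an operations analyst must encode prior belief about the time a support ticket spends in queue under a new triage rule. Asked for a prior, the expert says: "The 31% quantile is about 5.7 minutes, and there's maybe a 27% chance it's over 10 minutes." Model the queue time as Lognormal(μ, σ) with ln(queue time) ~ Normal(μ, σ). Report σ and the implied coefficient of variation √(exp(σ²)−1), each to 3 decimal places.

σ ≈ 0.507, CV ≈ 0.541

If T ~ Lognormal(μ,σ) then ln T ~ Normal(μ,σ), so the p-quantile of ln T is μ + z_p·σ.
ln(5.7) = 1.74 and ln(10) = 2.303; z_{0.31} = -0.4959, z_{0.73} = 0.6128.
σ = (2.303 − 1.74)/(0.6128 − (-0.4959)) = 0.507.
μ = 1.74 − (-0.4959)·0.507 = 1.992.
CV = √(exp(σ²)−1) = √(exp(0.2571)−1) = 0.541.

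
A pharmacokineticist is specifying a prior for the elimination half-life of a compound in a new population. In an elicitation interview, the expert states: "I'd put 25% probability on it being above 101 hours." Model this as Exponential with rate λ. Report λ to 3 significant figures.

λ ≈ 0.0137

P(T > 101.0) = e^(−λ·101.0) = 0.25, so λ = −ln(0.25)/101.0 = 0.0137.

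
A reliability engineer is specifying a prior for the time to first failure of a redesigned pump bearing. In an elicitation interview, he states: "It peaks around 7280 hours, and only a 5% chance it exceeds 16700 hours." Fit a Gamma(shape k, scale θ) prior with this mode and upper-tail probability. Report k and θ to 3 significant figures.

Gamma(k,θ) with k>1 has mode (k−1)θ, so θ = 7280/(k−1).
Need P(X < 16700) = 0.95 with θ tied to k this way. Start at k = 2, θ = 7280: P(X<16700) ≈ 0.668.
Too low — raise k to concentrate. Iterating converges to k ≈ 4.98.
Then θ = 7280/(4.98−1) ≈ 1830.

k ≈ 4.98, θ ≈ 1830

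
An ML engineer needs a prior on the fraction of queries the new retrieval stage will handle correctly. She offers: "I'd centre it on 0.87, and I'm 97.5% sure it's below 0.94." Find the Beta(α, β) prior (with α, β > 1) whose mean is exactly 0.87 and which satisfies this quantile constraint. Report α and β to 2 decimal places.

α ≈ 55.81, β ≈ 8.34

With mean 0.87 fixed, write α = 0.87s, β = 0.13s where s = α+β.
Need P(θ < 0.94) = 0.975 under Beta(0.87s, 0.13s). Normal approximation: (q−m)/√(m(1−m)/s) ≈ z_{0.975} = 1.96, so s ≈ 0.87·0.13·(1.96)²/(0.94−0.87)² = 88.7.
At s = 88.7: P(θ<0.94) ≈ 0.990. Adjusting to match 0.975 gives s ≈ 64.15.
So α = 0.87·64.15 ≈ 55.81, β = 0.13·64.15 ≈ 8.34.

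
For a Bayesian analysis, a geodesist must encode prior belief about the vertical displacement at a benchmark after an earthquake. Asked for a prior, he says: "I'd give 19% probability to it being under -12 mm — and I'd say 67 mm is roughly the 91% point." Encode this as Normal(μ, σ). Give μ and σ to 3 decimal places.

μ = 19.259, σ = 35.607

For Normal(μ,σ), the p-quantile is μ + z_p·σ. Here z_{0.19} = -0.8779, z_{0.91} = 1.341.
So -12 = μ − 0.8779σ and 67 = μ + 1.341σ.
Subtracting: σ = (67 − -12)/(1.341 − (-0.8779)) = 35.607.
Then μ = -12 − (-0.8779)·35.607 = 19.259.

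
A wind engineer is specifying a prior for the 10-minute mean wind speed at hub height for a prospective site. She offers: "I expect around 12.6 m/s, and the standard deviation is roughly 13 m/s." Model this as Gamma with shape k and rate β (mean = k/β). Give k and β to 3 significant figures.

k ≈ 0.939, β ≈ 0.0746

For Gamma(k, rate β): mean = k/β, variance = k/β², so CV = 1/√k.
CV = SD/mean = 13/12.6 = 1.032, hence k = 1/CV² = 0.939.
Then β = k/mean = 0.939/12.6 = 0.0746.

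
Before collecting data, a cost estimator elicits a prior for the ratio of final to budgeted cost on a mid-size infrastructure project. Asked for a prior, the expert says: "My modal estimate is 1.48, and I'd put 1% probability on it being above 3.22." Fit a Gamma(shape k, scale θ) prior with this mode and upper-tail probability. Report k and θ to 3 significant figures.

Gamma(k,θ) with k>1 has mode (k−1)θ, so θ = 1.48/(k−1).
Need P(X < 3.22) = 0.99 with θ tied to k this way. Start at k = 2, θ = 1.48: P(X<3.22) ≈ 0.639.
Too low — raise k to concentrate. Iterating converges to k ≈ 9.
Then θ = 1.48/(9−1) ≈ 0.185.

k ≈ 9, θ ≈ 0.185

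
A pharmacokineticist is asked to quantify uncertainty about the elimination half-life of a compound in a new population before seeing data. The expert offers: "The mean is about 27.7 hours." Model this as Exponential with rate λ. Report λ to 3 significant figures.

λ ≈ 0.0361

Exponential mean = 1/λ, so λ = 1/27.7 = 0.0361.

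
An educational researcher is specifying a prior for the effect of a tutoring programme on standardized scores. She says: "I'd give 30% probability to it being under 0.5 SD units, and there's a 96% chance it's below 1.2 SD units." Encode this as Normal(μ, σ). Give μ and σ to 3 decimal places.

μ = 0.661, σ = 0.308

For Normal(μ,σ), the p-quantile is μ + z_p·σ. Here z_{0.3} = -0.5244, z_{0.96} = 1.751.
So 0.5 = μ − 0.5244σ and 1.2 = μ + 1.751σ.
Subtracting: σ = (1.2 − 0.5)/(1.751 − (-0.5244)) = 0.308.
Then μ = 0.5 − (-0.5244)·0.308 = 0.661.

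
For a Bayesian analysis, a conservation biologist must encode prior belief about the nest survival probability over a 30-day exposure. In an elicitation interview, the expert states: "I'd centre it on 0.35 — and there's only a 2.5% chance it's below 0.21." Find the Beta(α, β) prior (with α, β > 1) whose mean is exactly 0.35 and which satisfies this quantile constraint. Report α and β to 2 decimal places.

α ≈ 13.56, β ≈ 25.17

With mean 0.35 fixed, write α = 0.35s, β = 0.65s where s = α+β.
Need P(θ < 0.21) = 0.025 under Beta(0.35s, 0.65s). Normal approximation: (q−m)/√(m(1−m)/s) ≈ z_{0.025} = -1.96, so s ≈ 0.35·0.65·(-1.96)²/(0.21−0.35)² = 44.6.
At s = 44.6: P(θ<0.21) ≈ 0.017. Adjusting to match 0.025 gives s ≈ 38.73.
So α = 0.35·38.73 ≈ 13.56, β = 0.65·38.73 ≈ 25.17.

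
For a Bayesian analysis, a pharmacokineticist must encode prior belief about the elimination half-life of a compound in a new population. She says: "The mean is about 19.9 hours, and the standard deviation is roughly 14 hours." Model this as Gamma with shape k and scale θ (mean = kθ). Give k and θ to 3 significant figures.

k ≈ 2.02, θ ≈ 9.85

For Gamma(k, scale θ): mean = kθ, variance = kθ², so CV = 1/√k.
CV = SD/mean = 14/19.9 = 0.7035, hence k = 1/CV² = 2.02.
Then θ = mean/k = 19.9/2.02 = 9.85.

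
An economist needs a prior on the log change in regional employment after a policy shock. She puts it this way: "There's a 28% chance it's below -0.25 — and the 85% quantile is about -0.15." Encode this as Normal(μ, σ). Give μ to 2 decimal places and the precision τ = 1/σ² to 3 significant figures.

For Normal(μ,σ), the p-quantile is μ + z_p·σ. Here z_{0.28} = -0.5828, z_{0.85} = 1.036.
So -0.25 = μ − 0.5828σ and -0.15 = μ + 1.036σ.
Subtracting: σ = (-0.15 − -0.25)/(1.036 − (-0.5828)) = 0.06.
Then μ = -0.25 − (-0.5828)·0.06 = -0.21.
Precision τ = 1/σ² = 1/0.06176² = 262.

μ = -0.21, τ = 262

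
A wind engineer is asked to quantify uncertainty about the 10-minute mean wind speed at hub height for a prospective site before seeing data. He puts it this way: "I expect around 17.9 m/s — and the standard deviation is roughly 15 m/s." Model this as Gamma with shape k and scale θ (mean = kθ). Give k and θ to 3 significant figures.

k ≈ 1.42, θ ≈ 12.6

For Gamma(k, scale θ): mean = kθ, variance = kθ², so CV = 1/√k.
CV = SD/mean = 15/17.9 = 0.838, hence k = 1/CV² = 1.42.
Then θ = mean/k = 17.9/1.42 = 12.6.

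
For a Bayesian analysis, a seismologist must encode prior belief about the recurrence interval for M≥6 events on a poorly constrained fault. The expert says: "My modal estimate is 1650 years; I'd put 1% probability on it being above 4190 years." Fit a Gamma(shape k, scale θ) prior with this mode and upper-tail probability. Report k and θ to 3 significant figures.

k ≈ 6.39, θ ≈ 306

Gamma(k,θ) with k>1 has mode (k−1)θ, so θ = 1650/(k−1).
Need P(X < 4190) = 0.99 with θ tied to k this way. Start at k = 2, θ = 1650: P(X<4190) ≈ 0.721.
Too low — raise k to concentrate. Iterating converges to k ≈ 6.39.
Then θ = 1650/(6.39−1) ≈ 306.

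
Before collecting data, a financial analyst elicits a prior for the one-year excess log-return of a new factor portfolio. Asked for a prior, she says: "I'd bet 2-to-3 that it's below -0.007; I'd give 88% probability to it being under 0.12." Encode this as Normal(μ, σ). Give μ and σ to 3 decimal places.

For Normal(μ,σ), the p-quantile is μ + z_p·σ. Here z_{0.4} = -0.2533, z_{0.88} = 1.175.
So -0.007 = μ − 0.2533σ and 0.12 = μ + 1.175σ.
Subtracting: σ = (0.12 − -0.007)/(1.175 − (-0.2533)) = 0.089.
Then μ = -0.007 − (-0.2533)·0.089 = 0.016.

μ = 0.016, σ = 0.089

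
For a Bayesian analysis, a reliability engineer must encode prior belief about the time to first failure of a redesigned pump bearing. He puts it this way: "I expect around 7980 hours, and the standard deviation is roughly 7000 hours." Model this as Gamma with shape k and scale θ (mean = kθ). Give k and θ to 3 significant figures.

For Gamma(k, scale θ): mean = kθ, variance = kθ², so CV = 1/√k.
CV = SD/mean = 7000/7980 = 0.8772, hence k = 1/CV² = 1.3.
Then θ = mean/k = 7980/1.3 = 6140.

k ≈ 1.3, θ ≈ 6140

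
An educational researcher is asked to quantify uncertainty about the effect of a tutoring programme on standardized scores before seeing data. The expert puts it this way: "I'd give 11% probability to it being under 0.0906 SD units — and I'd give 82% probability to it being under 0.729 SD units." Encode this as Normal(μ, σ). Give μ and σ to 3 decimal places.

μ = 0.456, σ = 0.298

The p-quantile of Normal(μ,σ) is μ + z_p·σ, with z_{0.11} = -1.227 and z_{0.82} = 0.9154.
Eliminate σ: μ = (z₂·x₁ − z₁·x₂)/(z₂ − z₁) = (0.9154·0.0906 − (-1.227)·0.729)/2.142 = 0.456.
Then σ = (x₂ − x₁)/(z₂ − z₁) = (0.729 − 0.0906)/2.142 = 0.298.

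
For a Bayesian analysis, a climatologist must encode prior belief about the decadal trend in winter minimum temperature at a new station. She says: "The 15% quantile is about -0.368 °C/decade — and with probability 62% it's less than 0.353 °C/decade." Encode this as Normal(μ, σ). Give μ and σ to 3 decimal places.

μ = 0.189, σ = 0.537

For Normal(μ,σ), the p-quantile is μ + z_p·σ. Here z_{0.15} = -1.036, z_{0.62} = 0.3055.
So -0.368 = μ − 1.036σ and 0.353 = μ + 0.3055σ.
Subtracting: σ = (0.353 − -0.368)/(0.3055 − (-1.036)) = 0.537.
Then μ = -0.368 − (-1.036)·0.537 = 0.189.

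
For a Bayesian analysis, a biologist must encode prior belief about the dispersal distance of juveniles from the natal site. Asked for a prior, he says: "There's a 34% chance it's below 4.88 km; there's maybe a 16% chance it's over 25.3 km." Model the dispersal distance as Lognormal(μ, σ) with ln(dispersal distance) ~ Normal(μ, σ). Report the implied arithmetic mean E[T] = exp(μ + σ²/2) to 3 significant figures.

If T ~ Lognormal(μ,σ) then ln T ~ Normal(μ,σ), so the p-quantile of ln T is μ + z_p·σ.
ln(4.88) = 1.585 and ln(25.3) = 3.231; z_{0.34} = -0.4125, z_{0.84} = 0.9945.
σ = (3.231 − 1.585)/(0.9945 − (-0.4125)) = 1.170.
μ = 1.585 − (-0.4125)·1.170 = 2.068.
E[T] = exp(μ + σ²/2) = exp(2.068 + 0.6841) = 15.7 km.

E[T] ≈ 15.7 km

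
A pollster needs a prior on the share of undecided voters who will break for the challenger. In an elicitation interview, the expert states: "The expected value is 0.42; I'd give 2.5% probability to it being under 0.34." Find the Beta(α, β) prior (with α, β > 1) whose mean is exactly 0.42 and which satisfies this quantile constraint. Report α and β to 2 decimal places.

With mean 0.42 fixed, write α = 0.42s, β = 0.58s where s = α+β.
Need P(θ < 0.34) = 0.025 under Beta(0.42s, 0.58s). Normal approximation: (q−m)/√(m(1−m)/s) ≈ z_{0.025} = -1.96, so s ≈ 0.42·0.58·(-1.96)²/(0.34−0.42)² = 146.2.
At s = 146.2: P(θ<0.34) ≈ 0.023. Adjusting to match 0.025 gives s ≈ 140.91.
So α = 0.42·140.91 ≈ 59.18, β = 0.58·140.91 ≈ 81.73.

α ≈ 59.18, β ≈ 81.73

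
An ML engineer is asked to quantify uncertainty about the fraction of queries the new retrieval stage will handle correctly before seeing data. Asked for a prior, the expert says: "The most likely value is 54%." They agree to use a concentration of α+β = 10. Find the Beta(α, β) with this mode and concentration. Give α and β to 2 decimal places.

For α,β > 1 the Beta mode is (α−1)/(α+β−2). With α+β = 10, the mode is (α−1)/8.
Set (α−1)/8 = 0.54 → α = 1 + 0.54·8 = 5.32.
β = 10 − α = 4.68.

α = 5.32, β = 4.68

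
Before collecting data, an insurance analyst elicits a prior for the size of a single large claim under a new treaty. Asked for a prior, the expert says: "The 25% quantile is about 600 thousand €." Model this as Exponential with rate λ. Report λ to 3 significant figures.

λ ≈ 0.000479

P(T < 600.0) = 1 − e^(−λ·600.0) = 0.25, so λ = −ln(1−0.25)/600.0 = −ln(0.75)/600.0 = 0.000479.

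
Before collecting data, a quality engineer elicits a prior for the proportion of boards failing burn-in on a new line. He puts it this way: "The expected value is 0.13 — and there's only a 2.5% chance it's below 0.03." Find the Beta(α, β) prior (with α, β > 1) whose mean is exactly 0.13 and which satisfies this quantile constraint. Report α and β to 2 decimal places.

With mean 0.13 fixed, write α = 0.13s, β = 0.87s where s = α+β.
Need P(θ < 0.03) = 0.025 under Beta(0.13s, 0.87s). Normal approximation: (q−m)/√(m(1−m)/s) ≈ z_{0.025} = -1.96, so s ≈ 0.13·0.87·(-1.96)²/(0.03−0.13)² = 43.4.
At s = 43.4: P(θ<0.03) ≈ 0.003. Adjusting to match 0.025 gives s ≈ 23.88.
So α = 0.13·23.88 ≈ 3.10, β = 0.87·23.88 ≈ 20.78.

α ≈ 3.10, β ≈ 20.78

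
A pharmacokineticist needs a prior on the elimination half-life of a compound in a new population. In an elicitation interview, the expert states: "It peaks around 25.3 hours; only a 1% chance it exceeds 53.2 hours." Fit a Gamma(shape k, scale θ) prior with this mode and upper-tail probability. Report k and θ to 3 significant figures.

k ≈ 9.81, θ ≈ 2.87

Gamma(k,θ) with k>1 has mode (k−1)θ, so θ = 25.3/(k−1).
Need P(X < 53.2) = 0.99 with θ tied to k this way. Start at k = 2, θ = 25.3: P(X<53.2) ≈ 0.621.
Too low — raise k to concentrate. Iterating converges to k ≈ 9.81.
Then θ = 25.3/(9.81−1) ≈ 2.87.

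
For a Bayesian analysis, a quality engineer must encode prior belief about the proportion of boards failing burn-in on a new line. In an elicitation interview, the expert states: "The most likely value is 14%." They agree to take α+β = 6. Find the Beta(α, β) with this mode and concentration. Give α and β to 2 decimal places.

For α,β > 1 the Beta mode is (α−1)/(α+β−2). With α+β = 6, the mode is (α−1)/4.
Set (α−1)/4 = 0.14 → α = 1 + 0.14·4 = 1.56.
β = 6 − α = 4.44.

α = 1.56, β = 4.44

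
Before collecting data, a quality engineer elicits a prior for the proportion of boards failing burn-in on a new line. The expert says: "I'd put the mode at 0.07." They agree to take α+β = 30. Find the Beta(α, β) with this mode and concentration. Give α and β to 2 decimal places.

For α,β > 1 the Beta mode is (α−1)/(α+β−2). With α+β = 30, the mode is (α−1)/28.
Set (α−1)/28 = 0.07 → α = 1 + 0.07·28 = 2.96.
β = 30 − α = 27.04.

α = 2.96, β = 27.04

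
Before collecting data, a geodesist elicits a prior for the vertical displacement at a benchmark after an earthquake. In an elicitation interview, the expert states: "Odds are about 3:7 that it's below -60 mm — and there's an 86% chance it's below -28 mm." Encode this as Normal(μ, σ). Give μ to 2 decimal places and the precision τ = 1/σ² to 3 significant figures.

μ = -49.54, τ = 0.00251

For Normal(μ,σ), the p-quantile is μ + z_p·σ. Here z_{0.3} = -0.5244, z_{0.86} = 1.08.
So -60 = μ − 0.5244σ and -28 = μ + 1.08σ.
Subtracting: σ = (-28 − -60)/(1.08 − (-0.5244)) = 19.94.
Then μ = -60 − (-0.5244)·19.94 = -49.54.
Precision τ = 1/σ² = 1/19.94² = 0.00251.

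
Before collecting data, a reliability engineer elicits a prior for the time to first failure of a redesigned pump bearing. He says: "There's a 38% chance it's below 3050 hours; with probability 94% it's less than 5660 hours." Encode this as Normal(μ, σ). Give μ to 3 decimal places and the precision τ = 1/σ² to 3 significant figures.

The p-quantile of Normal(μ,σ) is μ + z_p·σ, with z_{0.38} = -0.3055 and z_{0.94} = 1.555.
Eliminate σ: μ = (z₂·x₁ − z₁·x₂)/(z₂ − z₁) = (1.555·3050 − (-0.3055)·5660)/1.86 = 3478.600.
Then σ = (x₂ − x₁)/(z₂ − z₁) = (5660 − 3050)/1.86 = 1403.034.
Precision τ = 1/σ² = 1/1403² = 5.08e-07.

μ = 3478.600, τ = 5.08e-07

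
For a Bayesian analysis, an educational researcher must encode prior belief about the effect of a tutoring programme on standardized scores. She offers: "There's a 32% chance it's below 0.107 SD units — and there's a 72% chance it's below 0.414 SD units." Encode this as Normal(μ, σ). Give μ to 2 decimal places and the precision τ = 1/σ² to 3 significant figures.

μ = 0.24, τ = 11.7

For Normal(μ,σ), the p-quantile is μ + z_p·σ. Here z_{0.32} = -0.4677, z_{0.72} = 0.5828.
So 0.107 = μ − 0.4677σ and 0.414 = μ + 0.5828σ.
Subtracting: σ = (0.414 − 0.107)/(0.5828 − (-0.4677)) = 0.29.
Then μ = 0.107 − (-0.4677)·0.29 = 0.24.
Precision τ = 1/σ² = 1/0.2922² = 11.7.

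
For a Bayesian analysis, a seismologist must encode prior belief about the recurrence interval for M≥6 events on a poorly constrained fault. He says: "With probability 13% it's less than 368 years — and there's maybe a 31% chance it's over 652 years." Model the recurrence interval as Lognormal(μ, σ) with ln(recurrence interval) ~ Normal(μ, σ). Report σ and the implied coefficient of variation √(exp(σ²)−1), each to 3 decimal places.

σ ≈ 0.353, CV ≈ 0.364

If T ~ Lognormal(μ,σ) then ln T ~ Normal(μ,σ), so the p-quantile of ln T is μ + z_p·σ.
ln(368) = 5.908 and ln(652) = 6.48; z_{0.13} = -1.126, z_{0.69} = 0.4959.
σ = (6.48 − 5.908)/(0.4959 − (-1.126)) = 0.353.
μ = 5.908 − (-1.126)·0.353 = 6.305.
CV = √(exp(σ²)−1) = √(exp(0.1243)−1) = 0.364.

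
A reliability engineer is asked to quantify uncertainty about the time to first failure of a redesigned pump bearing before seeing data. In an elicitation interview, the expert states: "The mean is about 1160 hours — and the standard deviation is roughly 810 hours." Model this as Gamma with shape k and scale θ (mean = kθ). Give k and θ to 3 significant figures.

For Gamma(k, scale θ): mean = kθ, variance = kθ², so CV = 1/√k.
CV = SD/mean = 810/1160 = 0.6983, hence k = 1/CV² = 2.05.
Then θ = mean/k = 1160/2.05 = 566.

k ≈ 2.05, θ ≈ 566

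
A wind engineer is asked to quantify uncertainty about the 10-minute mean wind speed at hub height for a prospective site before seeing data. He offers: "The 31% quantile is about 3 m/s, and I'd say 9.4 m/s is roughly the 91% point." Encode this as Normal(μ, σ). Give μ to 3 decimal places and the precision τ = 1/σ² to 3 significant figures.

μ = 4.728, τ = 0.0824

For Normal(μ,σ), the p-quantile is μ + z_p·σ. Here z_{0.31} = -0.4959, z_{0.91} = 1.341.
So 3 = μ − 0.4959σ and 9.4 = μ + 1.341σ.
Subtracting: σ = (9.4 − 3)/(1.341 − (-0.4959)) = 3.485.
Then μ = 3 − (-0.4959)·3.485 = 4.728.
Precision τ = 1/σ² = 1/3.485² = 0.0824.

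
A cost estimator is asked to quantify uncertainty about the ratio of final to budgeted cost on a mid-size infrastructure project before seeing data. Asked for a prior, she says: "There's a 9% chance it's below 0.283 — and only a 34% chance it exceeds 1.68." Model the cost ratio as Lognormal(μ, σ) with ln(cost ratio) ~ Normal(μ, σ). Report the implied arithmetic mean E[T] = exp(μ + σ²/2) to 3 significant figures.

E[T] ≈ 1.85

If T ~ Lognormal(μ,σ) then ln T ~ Normal(μ,σ), so the p-quantile of ln T is μ + z_p·σ.
ln(0.283) = -1.262 and ln(1.68) = 0.5188; z_{0.09} = -1.341, z_{0.66} = 0.4125.
σ = (0.5188 − -1.262)/(0.4125 − (-1.341)) = 1.016.
μ = -1.262 − (-1.341)·1.016 = 0.100.
E[T] = exp(μ + σ²/2) = exp(0.100 + 0.5160) = 1.85.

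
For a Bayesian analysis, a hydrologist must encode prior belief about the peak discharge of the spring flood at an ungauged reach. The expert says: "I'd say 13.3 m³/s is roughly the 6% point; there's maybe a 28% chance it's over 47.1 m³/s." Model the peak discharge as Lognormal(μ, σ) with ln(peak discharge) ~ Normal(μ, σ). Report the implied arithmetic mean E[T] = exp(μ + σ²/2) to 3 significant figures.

E[T] ≈ 39.7 m³/s

If T ~ Lognormal(μ,σ) then ln T ~ Normal(μ,σ), so the p-quantile of ln T is μ + z_p·σ.
ln(13.3) = 2.588 and ln(47.1) = 3.852; z_{0.06} = -1.555, z_{0.72} = 0.5828.
σ = (3.852 − 2.588)/(0.5828 − (-1.555)) = 0.592.
μ = 2.588 − (-1.555)·0.592 = 3.507.
E[T] = exp(μ + σ²/2) = exp(3.507 + 0.1750) = 39.7 m³/s.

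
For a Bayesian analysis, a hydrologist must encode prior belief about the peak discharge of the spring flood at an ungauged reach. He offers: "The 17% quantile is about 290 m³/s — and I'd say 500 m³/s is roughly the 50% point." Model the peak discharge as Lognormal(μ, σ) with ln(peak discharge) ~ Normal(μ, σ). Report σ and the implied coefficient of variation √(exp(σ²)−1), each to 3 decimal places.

If T ~ Lognormal(μ,σ) then ln T ~ Normal(μ,σ), so the p-quantile of ln T is μ + z_p·σ.
ln(290) = 5.67 and ln(500) = 6.215; z_{0.17} = -0.9542, z_{0.5} = 0.
σ = (6.215 − 5.67)/(0 − (-0.9542)) = 0.571.
μ = 5.67 − (-0.9542)·0.571 = 6.215.
CV = √(exp(σ²)−1) = √(exp(0.3259)−1) = 0.621.

σ ≈ 0.571, CV ≈ 0.621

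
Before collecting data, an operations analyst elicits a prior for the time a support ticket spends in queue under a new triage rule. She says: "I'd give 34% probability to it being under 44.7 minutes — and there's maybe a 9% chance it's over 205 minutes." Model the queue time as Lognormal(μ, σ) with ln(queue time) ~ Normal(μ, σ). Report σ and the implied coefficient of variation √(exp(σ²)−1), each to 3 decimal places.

If T ~ Lognormal(μ,σ) then ln T ~ Normal(μ,σ), so the p-quantile of ln T is μ + z_p·σ.
ln(44.7) = 3.8 and ln(205) = 5.323; z_{0.34} = -0.4125, z_{0.91} = 1.341.
σ = (5.323 − 3.8)/(1.341 − (-0.4125)) = 0.869.
μ = 3.8 − (-0.4125)·0.869 = 4.158.
CV = √(exp(σ²)−1) = √(exp(0.7547)−1) = 1.062.

σ ≈ 0.869, CV ≈ 1.062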